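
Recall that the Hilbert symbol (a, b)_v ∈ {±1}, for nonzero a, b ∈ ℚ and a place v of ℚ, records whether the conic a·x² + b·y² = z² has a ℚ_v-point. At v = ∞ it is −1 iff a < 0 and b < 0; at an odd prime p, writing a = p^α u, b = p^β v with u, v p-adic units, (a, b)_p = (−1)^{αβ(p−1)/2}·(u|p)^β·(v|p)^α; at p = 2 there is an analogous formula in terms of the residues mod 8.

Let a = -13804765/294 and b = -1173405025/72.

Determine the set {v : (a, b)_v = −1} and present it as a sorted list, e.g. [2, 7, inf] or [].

(a, b) ≡ (-510, -2) mod (ℚ^×)²; places V = {2, 3, 5, 7, 13, 17, 31, ∞}.
(a,b)_2: α=-1, β=-3; u≡1, v≡7 (mod 8); ε(u)ε(v)=0·1, αω(v)=-1·0, βω(u)=-3·0; sum ≡ 0  ⇒  +1.
(a,b)_13: α=2, u≡9; β=2, v≡7 (mod 13); (9|13)=+1, (7|13)=-1; sign (−1)^0·+1^2·-1^2 = +1.
(a,b)_17: α=1, u≡9; β=2, v≡1 (mod 17); (9|17)=+1, (1|17)=+1; sign (−1)^0·+1^2·+1^1 = +1.
(a,b)_7: α=-2, u≡2; β=0, v≡6 (mod 7); (2|7)=+1, (6|7)=-1; sign (−1)^0·+1^0·-1^-2 = +1.
(a,b)_5: α=1, u≡3; β=2, v≡2 (mod 5); (3|5)=-1, (2|5)=-1; sign (−1)^0·-1^2·-1^1 = -1.
(a,b)_∞: sgn(-510)=−, sgn(-2)=−, so -1.
(a,b)_3: α=-1, u≡1; β=-2, v≡1 (mod 3); (1|3)=+1, (1|3)=+1; sign (−1)^0·+1^-2·+1^-1 = +1.
(a,b)_31: α=2, u≡24; β=2, v≡22 (mod 31); (24|31)=-1, (22|31)=-1; sign (−1)^0·-1^2·-1^2 = +1.
(-510, -2 / ℚ) ramifies at {5, ∞}: a division algebra.

[5, inf]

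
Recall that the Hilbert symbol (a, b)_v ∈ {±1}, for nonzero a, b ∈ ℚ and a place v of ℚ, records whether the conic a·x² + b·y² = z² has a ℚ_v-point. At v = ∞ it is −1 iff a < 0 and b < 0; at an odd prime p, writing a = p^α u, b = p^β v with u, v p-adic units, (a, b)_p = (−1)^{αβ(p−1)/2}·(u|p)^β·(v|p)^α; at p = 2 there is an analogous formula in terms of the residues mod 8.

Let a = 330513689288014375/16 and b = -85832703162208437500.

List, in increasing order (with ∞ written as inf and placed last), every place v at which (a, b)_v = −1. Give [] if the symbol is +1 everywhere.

[5, 17, 19, 43]

(a, b) ≡ (38743, -1112735) mod (ℚ^×)²; places V = {2, 5, 11, 13, 17, 19, 43, 53, ∞}.
(a,b)_13: α=2, u≡3; β=1, v≡1 (mod 13); (3|13)=+1, (1|13)=+1; sign (−1)^0·+1^1·+1^2 = +1.
(a,b)_2: α=-4, β=2; u≡7, v≡1 (mod 8); ε(u)ε(v)=1·0, αω(v)=-4·0, βω(u)=2·0; sum ≡ 0  ⇒  +1.
(a,b)_43: α=3, u≡31; β=4, v≡32 (mod 43); (31|43)=+1, (32|43)=-1; sign (−1)^0·+1^4·-1^3 = -1.
(a,b)_17: α=1, u≡9; β=1, v≡7 (mod 17); (9|17)=+1, (7|17)=-1; sign (−1)^0·+1^1·-1^1 = -1.
(a,b)_5: α=4, u≡3; β=7, v≡2 (mod 5); (3|5)=-1, (2|5)=-1; sign (−1)^0·-1^7·-1^4 = -1.
(a,b)_19: α=2, u≡2; β=3, v≡12 (mod 19); (2|19)=-1, (12|19)=-1; sign (−1)^0·-1^3·-1^2 = -1.
(a,b)_11: α=2, u≡1; β=0, v≡1 (mod 11); (1|11)=+1, (1|11)=+1; sign (−1)^0·+1^0·+1^2 = +1.
(a,b)_∞: sgn(38743)=+, sgn(-1112735)=−, so +1.
(a,b)_53: α=1, u≡37; β=1, v≡6 (mod 53); (37|53)=+1, (6|53)=+1; sign (−1)^0·+1^1·+1^1 = +1.
|Ram(38743, -1112735)| = 4, even; anisotropic at {5, 17, 19, 43}.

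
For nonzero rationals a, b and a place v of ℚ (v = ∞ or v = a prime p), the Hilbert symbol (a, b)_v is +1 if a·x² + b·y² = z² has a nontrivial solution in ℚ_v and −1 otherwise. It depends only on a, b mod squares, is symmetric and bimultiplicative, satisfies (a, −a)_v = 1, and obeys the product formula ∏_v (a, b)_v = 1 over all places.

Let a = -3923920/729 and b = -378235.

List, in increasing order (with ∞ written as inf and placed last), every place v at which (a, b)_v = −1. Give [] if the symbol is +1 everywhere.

[5, 7, 13, inf]

(a, b) ≡ (-5005, -715) mod (ℚ^×)²; places V = {2, 3, 5, 7, 11, 13, 23, ∞}.
(a,b)_23: α=0, u≡4; β=2, v≡21 (mod 23); (4|23)=+1, (21|23)=-1; sign (−1)^0·+1^2·-1^0 = +1.
(a,b)_11: α=1, u≡7; β=1, v≡1 (mod 11); (7|11)=-1, (1|11)=+1; sign (−1)^1·-1^1·+1^1 = +1.
(a,b)_2: α=4, β=0; u≡3, v≡5 (mod 8); ε(u)ε(v)=1·0, αω(v)=4·1, βω(u)=0·1; sum ≡ 0  ⇒  +1.
(a,b)_7: α=3, u≡5; β=0, v≡3 (mod 7); (5|7)=-1, (3|7)=-1; sign (−1)^0·-1^0·-1^3 = -1.
(a,b)_13: α=1, u≡7; β=1, v≡12 (mod 13); (7|13)=-1, (12|13)=+1; sign (−1)^0·-1^1·+1^1 = -1.
(a,b)_∞: sgn(-5005)=−, sgn(-715)=−, so -1.
(a,b)_3: α=-6, u≡2; β=0, v≡2 (mod 3); (2|3)=-1, (2|3)=-1; sign (−1)^0·-1^0·-1^-6 = +1.
(a,b)_5: α=1, u≡4; β=1, v≡3 (mod 5); (4|5)=+1, (3|5)=-1; sign (−1)^0·+1^1·-1^1 = -1.
Ram(-5005, -715) = {5, 7, 13, ∞}; no ℚ_5-point on the conic.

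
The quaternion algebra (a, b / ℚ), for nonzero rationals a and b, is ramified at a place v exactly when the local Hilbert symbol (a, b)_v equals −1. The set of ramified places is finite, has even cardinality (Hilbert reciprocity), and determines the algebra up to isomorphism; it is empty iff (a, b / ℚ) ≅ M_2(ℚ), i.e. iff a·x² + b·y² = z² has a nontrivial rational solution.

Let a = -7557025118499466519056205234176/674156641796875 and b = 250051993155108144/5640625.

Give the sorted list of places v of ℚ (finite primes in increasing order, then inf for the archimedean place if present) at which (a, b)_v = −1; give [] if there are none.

[11, 13, 17, 41]

Mod squares: a ≡ -13256243, b ≡ 11. Check v ∈ {∞, 2, 3, 5, 7, 11, 13, 17, 19, 23, 29, 41}.
v=2: v_2(a)=14, v_2(b)=4; units ≡ 5, 3 (mod 8); ε·ε+αω+βω = 0·1+14·1+4·1 ≡ 0  ⇒  (a,b)_2 = +1.
v=29: a=29^4·(≡13), b=29^2·(≡17) mod 29; (13|29)=+1, (17|29)=-1; (−1)^{4·2·14}·(+1)^2·(-1)^4 = +1.
v=41: a=41^-1·(≡29), b=41^0·(≡14) mod 41; (29|41)=-1, (14|41)=-1; (−1)^{-1·0·20}·(-1)^0·(-1)^-1 = -1.
v=11: a=11^1·(≡3), b=11^1·(≡4) mod 11; (3|11)=+1, (4|11)=+1; (−1)^{1·1·5}·(+1)^1·(+1)^1 = -1.
v=3: a=3^12·(≡1), b=3^6·(≡2) mod 3; (1|3)=+1, (2|3)=-1; (−1)^{12·6·1}·(+1)^6·(-1)^12 = +1.
v=17: a=17^-1·(≡3), b=17^0·(≡6) mod 17; (3|17)=-1, (6|17)=-1; (−1)^{-1·0·8}·(-1)^0·(-1)^-1 = -1.
v=13: a=13^3·(≡1), b=13^2·(≡6) mod 13; (1|13)=+1, (6|13)=-1; (−1)^{3·2·6}·(+1)^2·(-1)^3 = -1.
v=∞: -13256243 < 0 and 11 > 0  ⇒  (a,b)_∞ = +1.
v=5: a=5^-8·(≡3), b=5^-6·(≡4) mod 5; (3|5)=-1, (4|5)=+1; (−1)^{-8·-6·2}·(-1)^-6·(+1)^-8 = +1.
v=19: a=19^-5·(≡18), b=19^-2·(≡9) mod 19; (18|19)=-1, (9|19)=+1; (−1)^{-5·-2·9}·(-1)^-2·(+1)^-5 = +1.
v=7: a=7^3·(≡5), b=7^2·(≡4) mod 7; (5|7)=-1, (4|7)=+1; (−1)^{3·2·3}·(-1)^2·(+1)^3 = +1.
v=23: a=23^6·(≡5), b=23^4·(≡10) mod 23; (5|23)=-1, (10|23)=-1; (−1)^{6·4·11}·(-1)^4·(-1)^6 = +1.
(-13256243, 11 / ℚ) ramifies at {11, 13, 17, 41}: a division algebra.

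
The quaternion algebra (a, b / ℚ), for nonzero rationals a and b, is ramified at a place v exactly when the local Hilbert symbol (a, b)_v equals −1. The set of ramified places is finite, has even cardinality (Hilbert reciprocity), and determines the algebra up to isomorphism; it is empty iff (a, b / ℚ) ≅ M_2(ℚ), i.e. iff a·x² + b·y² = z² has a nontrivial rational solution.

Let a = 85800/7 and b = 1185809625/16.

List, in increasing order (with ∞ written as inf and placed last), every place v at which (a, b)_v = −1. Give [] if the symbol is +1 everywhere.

Mod squares: a ≡ 6006, b ≡ 385. Check v ∈ {∞, 2, 3, 5, 7, 11, 13}.
v=2: v_2(a)=3, v_2(b)=-4; units ≡ 3, 1 (mod 8); ε·ε+αω+βω = 1·0+3·0+-4·1 ≡ 0  ⇒  (a,b)_2 = +1.
v=3: a=3^1·(≡1), b=3^6·(≡1) mod 3; (1|3)=+1, (1|3)=+1; (−1)^{1·6·1}·(+1)^6·(+1)^1 = +1.
v=11: a=11^1·(≡8), b=11^1·(≡10) mod 11; (8|11)=-1, (10|11)=-1; (−1)^{1·1·5}·(-1)^1·(-1)^1 = -1.
v=∞: 6006 > 0 and 385 > 0  ⇒  (a,b)_∞ = +1.
v=13: a=13^1·(≡5), b=13^2·(≡6) mod 13; (5|13)=-1, (6|13)=-1; (−1)^{1·2·6}·(-1)^2·(-1)^1 = -1.
v=5: a=5^2·(≡1), b=5^3·(≡2) mod 5; (1|5)=+1, (2|5)=-1; (−1)^{2·3·2}·(+1)^3·(-1)^2 = +1.
v=7: a=7^-1·(≡1), b=7^1·(≡5) mod 7; (1|7)=+1, (5|7)=-1; (−1)^{-1·1·3}·(+1)^1·(-1)^-1 = +1.
Ram(6006, 385) = {11, 13}; no ℚ_11-point on the conic.

[11, 13]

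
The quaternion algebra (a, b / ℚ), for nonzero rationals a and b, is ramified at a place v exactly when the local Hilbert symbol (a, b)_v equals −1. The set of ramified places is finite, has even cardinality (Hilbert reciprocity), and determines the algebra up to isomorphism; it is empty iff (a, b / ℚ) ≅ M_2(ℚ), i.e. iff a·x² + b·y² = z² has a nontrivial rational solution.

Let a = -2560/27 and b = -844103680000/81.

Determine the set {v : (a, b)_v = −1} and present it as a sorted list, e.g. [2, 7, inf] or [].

[3, 5, 7, inf]

(a, b) ≡ (-30, -322) mod (ℚ^×)²; places V = {2, 3, 5, 7, 23, ∞}.
(a,b)_3: α=-3, u≡2; β=-4, v≡2 (mod 3); (2|3)=-1, (2|3)=-1; sign (−1)^0·-1^-4·-1^-3 = -1.
(a,b)_7: α=0, u≡5; β=1, v≡3 (mod 7); (5|7)=-1, (3|7)=-1; sign (−1)^0·-1^1·-1^0 = -1.
(a,b)_23: α=0, u≡4; β=1, v≡3 (mod 23); (4|23)=+1, (3|23)=+1; sign (−1)^0·+1^1·+1^0 = +1.
(a,b)_5: α=1, u≡4; β=4, v≡2 (mod 5); (4|5)=+1, (2|5)=-1; sign (−1)^0·+1^4·-1^1 = -1.
(a,b)_2: α=9, β=23; u≡1, v≡7 (mod 8); ε(u)ε(v)=0·1, αω(v)=9·0, βω(u)=23·0; sum ≡ 0  ⇒  +1.
(a,b)_∞: sgn(-30)=−, sgn(-322)=−, so -1.
|Ram(-30, -322)| = 4, even; anisotropic at {3, 5, 7, ∞}.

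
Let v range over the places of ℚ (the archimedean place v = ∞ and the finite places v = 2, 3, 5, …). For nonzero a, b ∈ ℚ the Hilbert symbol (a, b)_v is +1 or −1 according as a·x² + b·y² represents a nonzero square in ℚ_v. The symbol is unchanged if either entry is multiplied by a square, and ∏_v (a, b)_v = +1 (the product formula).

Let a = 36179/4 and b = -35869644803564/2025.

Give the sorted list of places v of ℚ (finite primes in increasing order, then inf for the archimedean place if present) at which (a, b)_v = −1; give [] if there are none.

(a, b) ≡ (299, -6851) mod (ℚ^×)²; places V = {2, 3, 5, 11, 13, 17, 23, 31, ∞}.
(a,b)_11: α=2, u≡6; β=4, v≡10 (mod 11); (6|11)=-1, (10|11)=-1; sign (−1)^0·-1^4·-1^2 = +1.
(a,b)_2: α=-2, β=2; u≡3, v≡5 (mod 8); ε(u)ε(v)=1·0, αω(v)=-2·1, βω(u)=2·1; sum ≡ 0  ⇒  +1.
(a,b)_3: α=0, u≡2; β=-4, v≡1 (mod 3); (2|3)=-1, (1|3)=+1; sign (−1)^0·-1^-4·+1^0 = +1.
(a,b)_∞: sgn(299)=+, sgn(-6851)=−, so +1.
(a,b)_5: α=0, u≡1; β=-2, v≡1 (mod 5); (1|5)=+1, (1|5)=+1; sign (−1)^0·+1^-2·+1^0 = +1.
(a,b)_17: α=0, u≡5; β=1, v≡5 (mod 17); (5|17)=-1, (5|17)=-1; sign (−1)^0·-1^1·-1^0 = -1.
(a,b)_13: α=1, u≡10; β=3, v≡5 (mod 13); (10|13)=+1, (5|13)=-1; sign (−1)^0·+1^3·-1^1 = -1.
(a,b)_31: α=0, u≡16; β=1, v≡6 (mod 31); (16|31)=+1, (6|31)=-1; sign (−1)^0·+1^1·-1^0 = +1.
(a,b)_23: α=1, u≡8; β=2, v≡6 (mod 23); (8|23)=+1, (6|23)=+1; sign (−1)^0·+1^2·+1^1 = +1.
(299, -6851 / ℚ) ramifies at {13, 17}: a division algebra.

[13, 17]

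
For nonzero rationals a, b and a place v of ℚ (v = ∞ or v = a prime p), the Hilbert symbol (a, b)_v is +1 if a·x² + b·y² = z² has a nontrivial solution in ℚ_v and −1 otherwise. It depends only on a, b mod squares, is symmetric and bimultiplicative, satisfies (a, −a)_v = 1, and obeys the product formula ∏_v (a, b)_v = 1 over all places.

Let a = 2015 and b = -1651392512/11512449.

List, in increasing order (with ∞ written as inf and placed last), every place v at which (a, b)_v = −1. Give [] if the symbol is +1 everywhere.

(a, b) ≡ (2015, -17) mod (ℚ^×)²; places V = {2, 3, 5, 7, 11, 13, 17, 29, 31, ∞}.
(a,b)_5: α=1, u≡3; β=0, v≡2 (mod 5); (3|5)=-1, (2|5)=-1; sign (−1)^0·-1^0·-1^1 = -1.
(a,b)_31: α=1, u≡3; β=0, v≡18 (mod 31); (3|31)=-1, (18|31)=+1; sign (−1)^0·-1^0·+1^1 = +1.
(a,b)_29: α=0, u≡14; β=-2, v≡18 (mod 29); (14|29)=-1, (18|29)=-1; sign (−1)^0·-1^-2·-1^0 = +1.
(a,b)_17: α=0, u≡9; β=1, v≡8 (mod 17); (9|17)=+1, (8|17)=+1; sign (−1)^0·+1^1·+1^0 = +1.
(a,b)_3: α=0, u≡2; β=-4, v≡1 (mod 3); (2|3)=-1, (1|3)=+1; sign (−1)^0·-1^-4·+1^0 = +1.
(a,b)_11: α=0, u≡2; β=2, v≡5 (mod 11); (2|11)=-1, (5|11)=+1; sign (−1)^0·-1^2·+1^0 = +1.
(a,b)_2: α=0, β=14; u≡7, v≡7 (mod 8); ε(u)ε(v)=1·1, αω(v)=0·0, βω(u)=14·0; sum ≡ 1  ⇒  -1.
(a,b)_13: α=1, u≡12; β=-2, v≡10 (mod 13); (12|13)=+1, (10|13)=+1; sign (−1)^0·+1^-2·+1^1 = +1.
(a,b)_7: α=0, u≡6; β=2, v≡1 (mod 7); (6|7)=-1, (1|7)=+1; sign (−1)^0·-1^2·+1^0 = +1.
(a,b)_∞: sgn(2015)=+, sgn(-17)=−, so +1.
(2015, -17 / ℚ) ramifies at {2, 5}: a division algebra.

[2, 5]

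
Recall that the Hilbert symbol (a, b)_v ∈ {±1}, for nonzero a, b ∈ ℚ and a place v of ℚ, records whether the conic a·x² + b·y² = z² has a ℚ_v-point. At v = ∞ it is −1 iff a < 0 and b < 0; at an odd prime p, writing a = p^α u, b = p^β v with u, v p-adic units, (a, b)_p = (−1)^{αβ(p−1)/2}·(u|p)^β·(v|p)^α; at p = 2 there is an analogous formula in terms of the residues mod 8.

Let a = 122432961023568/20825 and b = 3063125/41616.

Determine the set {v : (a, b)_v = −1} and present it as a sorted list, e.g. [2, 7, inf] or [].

[17, 19]

(a, b) ≡ (7429, 29) mod (ℚ^×)²; places V = {2, 3, 5, 7, 13, 17, 19, 23, 29, ∞}.
(a,b)_29: α=2, u≡13; β=1, v≡7 (mod 29); (13|29)=+1, (7|29)=+1; sign (−1)^0·+1^1·+1^2 = +1.
(a,b)_∞: sgn(7429)=+, sgn(29)=+, so +1.
(a,b)_5: α=-2, u≡1; β=4, v≡1 (mod 5); (1|5)=+1, (1|5)=+1; sign (−1)^0·+1^4·+1^-2 = +1.
(a,b)_13: α=4, u≡5; β=2, v≡1 (mod 13); (5|13)=-1, (1|13)=+1; sign (−1)^0·-1^2·+1^4 = +1.
(a,b)_2: α=4, β=-4; u≡5, v≡5 (mod 8); ε(u)ε(v)=0·0, αω(v)=4·1, βω(u)=-4·1; sum ≡ 0  ⇒  +1.
(a,b)_3: α=6, u≡1; β=-2, v≡2 (mod 3); (1|3)=+1, (2|3)=-1; sign (−1)^0·+1^-2·-1^6 = +1.
(a,b)_23: α=1, u≡9; β=0, v≡6 (mod 23); (9|23)=+1, (6|23)=+1; sign (−1)^0·+1^0·+1^1 = +1.
(a,b)_17: α=-1, u≡5; β=-2, v≡6 (mod 17); (5|17)=-1, (6|17)=-1; sign (−1)^0·-1^-2·-1^-1 = -1.
(a,b)_7: α=-2, u≡4; β=0, v≡2 (mod 7); (4|7)=+1, (2|7)=+1; sign (−1)^0·+1^0·+1^-2 = +1.
(a,b)_19: α=1, u≡11; β=0, v≡13 (mod 19); (11|19)=+1, (13|19)=-1; sign (−1)^0·+1^0·-1^1 = -1.
|Ram(7429, 29)| = 2, even; anisotropic at {17, 19}.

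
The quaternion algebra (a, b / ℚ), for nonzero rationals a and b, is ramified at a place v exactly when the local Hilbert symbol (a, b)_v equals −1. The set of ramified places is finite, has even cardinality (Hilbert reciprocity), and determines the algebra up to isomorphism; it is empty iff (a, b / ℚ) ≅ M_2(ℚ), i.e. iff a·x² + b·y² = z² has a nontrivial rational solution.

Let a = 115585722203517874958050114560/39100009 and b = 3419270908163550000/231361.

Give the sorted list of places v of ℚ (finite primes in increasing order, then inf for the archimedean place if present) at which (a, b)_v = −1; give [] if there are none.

(a, b) ≡ (697015, 1955) mod (ℚ^×)²; places V = {2, 3, 5, 7, 11, 13, 17, 19, 23, 29, 37, ∞}.
(a,b)_2: α=10, β=4; u≡7, v≡3 (mod 8); ε(u)ε(v)=1·1, αω(v)=10·1, βω(u)=4·0; sum ≡ 1  ⇒  -1.
(a,b)_3: α=8, u≡1; β=2, v≡2 (mod 3); (1|3)=+1, (2|3)=-1; sign (−1)^0·+1^2·-1^8 = +1.
(a,b)_13: α=-4, u≡7; β=-2, v≡7 (mod 13); (7|13)=-1, (7|13)=-1; sign (−1)^0·-1^-2·-1^-4 = +1.
(a,b)_37: α=-2, u≡25; β=-2, v≡15 (mod 37); (25|37)=+1, (15|37)=-1; sign (−1)^0·+1^-2·-1^-2 = +1.
(a,b)_19: α=3, u≡12; β=2, v≡11 (mod 19); (12|19)=-1, (11|19)=+1; sign (−1)^0·-1^2·+1^3 = +1.
(a,b)_5: α=1, u≡3; β=5, v≡1 (mod 5); (3|5)=-1, (1|5)=+1; sign (−1)^0·-1^5·+1^1 = -1.
(a,b)_7: α=4, u≡1; β=0, v≡2 (mod 7); (1|7)=+1, (2|7)=+1; sign (−1)^0·+1^0·+1^4 = +1.
(a,b)_23: α=5, u≡22; β=3, v≡1 (mod 23); (22|23)=-1, (1|23)=+1; sign (−1)^1·-1^3·+1^5 = +1.
(a,b)_11: α=3, u≡3; β=2, v≡8 (mod 11); (3|11)=+1, (8|11)=-1; sign (−1)^0·+1^2·-1^3 = -1.
(a,b)_29: α=3, u≡23; β=2, v≡12 (mod 29); (23|29)=+1, (12|29)=-1; sign (−1)^0·+1^2·-1^3 = -1.
(a,b)_17: α=0, u≡13; β=1, v≡8 (mod 17); (13|17)=+1, (8|17)=+1; sign (−1)^0·+1^1·+1^0 = +1.
(a,b)_∞: sgn(697015)=+, sgn(1955)=+, so +1.
Ram(697015, 1955) = {2, 5, 11, 29}; no ℚ_2-point on the conic.

[2, 5, 11, 29]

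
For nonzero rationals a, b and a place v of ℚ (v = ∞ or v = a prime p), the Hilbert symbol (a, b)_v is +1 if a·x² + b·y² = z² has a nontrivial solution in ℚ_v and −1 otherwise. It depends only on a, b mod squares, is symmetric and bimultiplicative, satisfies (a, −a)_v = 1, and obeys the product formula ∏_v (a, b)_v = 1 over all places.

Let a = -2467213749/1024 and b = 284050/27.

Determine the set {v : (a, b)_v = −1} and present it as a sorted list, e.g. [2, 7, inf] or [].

Mod squares: a ≡ -69069, b ≡ 34086. Check v ∈ {∞, 2, 3, 5, 7, 11, 13, 19, 23}.
v=2: v_2(a)=-10, v_2(b)=1; units ≡ 3, 3 (mod 8); ε·ε+αω+βω = 1·1+-10·1+1·1 ≡ 0  ⇒  (a,b)_2 = +1.
v=3: a=3^7·(≡2), b=3^-3·(≡1) mod 3; (2|3)=-1, (1|3)=+1; (−1)^{7·-3·1}·(-1)^-3·(+1)^7 = +1.
v=19: a=19^0·(≡2), b=19^1·(≡2) mod 19; (2|19)=-1, (2|19)=-1; (−1)^{0·1·9}·(-1)^1·(-1)^0 = -1.
v=5: a=5^0·(≡4), b=5^2·(≡1) mod 5; (4|5)=+1, (1|5)=+1; (−1)^{0·2·2}·(+1)^2·(+1)^0 = +1.
v=23: a=23^1·(≡17), b=23^1·(≡17) mod 23; (17|23)=-1, (17|23)=-1; (−1)^{1·1·11}·(-1)^1·(-1)^1 = -1.
v=13: a=13^1·(≡4), b=13^1·(≡10) mod 13; (4|13)=+1, (10|13)=+1; (−1)^{1·1·6}·(+1)^1·(+1)^1 = +1.
v=∞: -69069 < 0 and 34086 > 0  ⇒  (a,b)_∞ = +1.
v=11: a=11^1·(≡8), b=11^0·(≡6) mod 11; (8|11)=-1, (6|11)=-1; (−1)^{1·0·5}·(-1)^0·(-1)^1 = -1.
v=7: a=7^3·(≡5), b=7^0·(≡3) mod 7; (5|7)=-1, (3|7)=-1; (−1)^{3·0·3}·(-1)^0·(-1)^3 = -1.
|Ram(-69069, 34086)| = 4, even; anisotropic at {7, 11, 19, 23}.

[7, 11, 19, 23]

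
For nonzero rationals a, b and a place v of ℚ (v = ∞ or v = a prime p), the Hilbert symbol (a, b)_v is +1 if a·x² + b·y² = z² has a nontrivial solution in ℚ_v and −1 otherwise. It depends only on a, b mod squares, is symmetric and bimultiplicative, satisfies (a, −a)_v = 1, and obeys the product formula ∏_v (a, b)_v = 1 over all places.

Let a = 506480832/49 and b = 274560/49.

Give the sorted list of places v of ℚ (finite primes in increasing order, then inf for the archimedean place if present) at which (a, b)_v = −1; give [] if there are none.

Mod squares: a ≡ 43, b ≡ 4290. Check v ∈ {∞, 2, 3, 5, 7, 11, 13, 43}.
v=11: a=11^2·(≡10), b=11^1·(≡9) mod 11; (10|11)=-1, (9|11)=+1; (−1)^{2·1·5}·(-1)^1·(+1)^2 = -1.
v=13: a=13^2·(≡9), b=13^1·(≡6) mod 13; (9|13)=+1, (6|13)=-1; (−1)^{2·1·6}·(+1)^1·(-1)^2 = +1.
v=2: v_2(a)=6, v_2(b)=7; units ≡ 3, 1 (mod 8); ε·ε+αω+βω = 1·0+6·0+7·1 ≡ 1  ⇒  (a,b)_2 = -1.
v=7: a=7^-2·(≡4), b=7^-2·(≡6) mod 7; (4|7)=+1, (6|7)=-1; (−1)^{-2·-2·3}·(+1)^-2·(-1)^-2 = +1.
v=43: a=43^1·(≡25), b=43^0·(≡8) mod 43; (25|43)=+1, (8|43)=-1; (−1)^{1·0·21}·(+1)^0·(-1)^1 = -1.
v=∞: 43 > 0 and 4290 > 0  ⇒  (a,b)_∞ = +1.
v=5: a=5^0·(≡3), b=5^1·(≡3) mod 5; (3|5)=-1, (3|5)=-1; (−1)^{0·1·2}·(-1)^1·(-1)^0 = -1.
v=3: a=3^2·(≡1), b=3^1·(≡2) mod 3; (1|3)=+1, (2|3)=-1; (−1)^{2·1·1}·(+1)^1·(-1)^2 = +1.
(43, 4290 / ℚ) ramifies at {2, 5, 11, 43}: a division algebra.

[2, 5, 11, 43]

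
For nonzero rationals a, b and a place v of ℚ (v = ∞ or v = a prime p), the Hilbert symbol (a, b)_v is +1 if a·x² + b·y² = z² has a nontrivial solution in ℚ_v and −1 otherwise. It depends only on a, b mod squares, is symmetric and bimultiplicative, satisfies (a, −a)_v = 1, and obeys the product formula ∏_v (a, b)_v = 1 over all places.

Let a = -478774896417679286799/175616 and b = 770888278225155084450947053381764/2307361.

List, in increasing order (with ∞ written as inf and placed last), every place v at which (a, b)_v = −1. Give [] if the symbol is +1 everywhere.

(a, b) ≡ (-96866, 61161) mod (ℚ^×)²; places V = {2, 3, 7, 11, 17, 19, 23, 29, 31, 37, ∞}.
(a,b)_17: α=3, u≡11; β=8, v≡7 (mod 17); (11|17)=-1, (7|17)=-1; sign (−1)^0·-1^8·-1^3 = -1.
(a,b)_37: α=3, u≡4; β=5, v≡30 (mod 37); (4|37)=+1, (30|37)=+1; sign (−1)^0·+1^5·+1^3 = +1.
(a,b)_∞: sgn(-96866)=−, sgn(61161)=+, so +1.
(a,b)_31: α=0, u≡14; β=-2, v≡3 (mod 31); (14|31)=+1, (3|31)=-1; sign (−1)^0·+1^-2·-1^0 = +1.
(a,b)_19: α=2, u≡3; β=3, v≡3 (mod 19); (3|19)=-1, (3|19)=-1; sign (−1)^0·-1^3·-1^2 = -1.
(a,b)_29: α=2, u≡25; β=3, v≡3 (mod 29); (25|29)=+1, (3|29)=-1; sign (−1)^0·+1^3·-1^2 = +1.
(a,b)_23: α=2, u≡21; β=0, v≡16 (mod 23); (21|23)=-1, (16|23)=+1; sign (−1)^0·-1^0·+1^2 = +1.
(a,b)_7: α=-3, u≡4; β=-4, v≡4 (mod 7); (4|7)=+1, (4|7)=+1; sign (−1)^0·+1^-4·+1^-3 = +1.
(a,b)_3: α=2, u≡1; β=9, v≡2 (mod 3); (1|3)=+1, (2|3)=-1; sign (−1)^0·+1^9·-1^2 = +1.
(a,b)_2: α=-9, β=2; u≡7, v≡1 (mod 8); ε(u)ε(v)=1·0, αω(v)=-9·0, βω(u)=2·0; sum ≡ 0  ⇒  +1.
(a,b)_11: α=3, u≡5; β=2, v≡9 (mod 11); (5|11)=+1, (9|11)=+1; sign (−1)^0·+1^2·+1^3 = +1.
Ram(-96866, 61161) = {17, 19}; no ℚ_17-point on the conic.

[17, 19]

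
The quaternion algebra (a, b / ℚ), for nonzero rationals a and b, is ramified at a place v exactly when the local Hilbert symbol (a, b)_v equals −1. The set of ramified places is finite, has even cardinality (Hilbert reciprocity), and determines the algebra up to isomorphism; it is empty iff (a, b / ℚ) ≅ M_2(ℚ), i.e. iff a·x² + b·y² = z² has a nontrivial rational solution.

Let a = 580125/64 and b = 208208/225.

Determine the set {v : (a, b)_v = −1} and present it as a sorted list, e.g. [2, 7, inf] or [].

[3, 5, 7, 11]

Mod squares: a ≡ 23205, b ≡ 77. Check v ∈ {∞, 2, 3, 5, 7, 11, 13, 17}.
v=5: a=5^3·(≡4), b=5^-2·(≡2) mod 5; (4|5)=+1, (2|5)=-1; (−1)^{3·-2·2}·(+1)^-2·(-1)^3 = -1.
v=17: a=17^1·(≡7), b=17^0·(≡15) mod 17; (7|17)=-1, (15|17)=+1; (−1)^{1·0·8}·(-1)^0·(+1)^1 = +1.
v=13: a=13^1·(≡4), b=13^2·(≡9) mod 13; (4|13)=+1, (9|13)=+1; (−1)^{1·2·6}·(+1)^2·(+1)^1 = +1.
v=2: v_2(a)=-6, v_2(b)=4; units ≡ 5, 5 (mod 8); ε·ε+αω+βω = 0·0+-6·1+4·1 ≡ 0  ⇒  (a,b)_2 = +1.
v=11: a=11^0·(≡2), b=11^1·(≡6) mod 11; (2|11)=-1, (6|11)=-1; (−1)^{0·1·5}·(-1)^1·(-1)^0 = -1.
v=∞: 23205 > 0 and 77 > 0  ⇒  (a,b)_∞ = +1.
v=3: a=3^1·(≡1), b=3^-2·(≡2) mod 3; (1|3)=+1, (2|3)=-1; (−1)^{1·-2·1}·(+1)^-2·(-1)^1 = -1.
v=7: a=7^1·(≡2), b=7^1·(≡1) mod 7; (2|7)=+1, (1|7)=+1; (−1)^{1·1·3}·(+1)^1·(+1)^1 = -1.
(23205, 77 / ℚ) ramifies at {3, 5, 7, 11}: a division algebra.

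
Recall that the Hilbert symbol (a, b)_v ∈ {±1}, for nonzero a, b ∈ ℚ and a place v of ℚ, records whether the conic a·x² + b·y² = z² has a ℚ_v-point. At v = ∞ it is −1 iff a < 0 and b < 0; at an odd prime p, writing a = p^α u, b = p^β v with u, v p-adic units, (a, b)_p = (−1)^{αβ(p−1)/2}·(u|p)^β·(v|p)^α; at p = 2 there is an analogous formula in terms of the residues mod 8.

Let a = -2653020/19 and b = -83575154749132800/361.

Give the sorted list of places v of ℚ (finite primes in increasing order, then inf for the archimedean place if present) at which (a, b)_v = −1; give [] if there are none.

[2, 3, 5, inf]

Mod squares: a ≡ -4845, b ≡ -13. Check v ∈ {∞, 2, 3, 5, 13, 17, 19}.
v=13: a=13^0·(≡12), b=13^1·(≡4) mod 13; (12|13)=+1, (4|13)=+1; (−1)^{0·1·6}·(+1)^1·(+1)^0 = +1.
v=5: a=5^1·(≡4), b=5^2·(≡3) mod 5; (4|5)=+1, (3|5)=-1; (−1)^{1·2·2}·(+1)^2·(-1)^1 = -1.
v=19: a=19^-1·(≡7), b=19^-2·(≡4) mod 19; (7|19)=+1, (4|19)=+1; (−1)^{-1·-2·9}·(+1)^-2·(+1)^-1 = +1.
v=2: v_2(a)=2, v_2(b)=12; units ≡ 3, 3 (mod 8); ε·ε+αω+βω = 1·1+2·1+12·1 ≡ 1  ⇒  (a,b)_2 = -1.
v=17: a=17^3·(≡2), b=17^8·(≡13) mod 17; (2|17)=+1, (13|17)=+1; (−1)^{3·8·8}·(+1)^8·(+1)^3 = +1.
v=∞: -4845 < 0 and -13 < 0  ⇒  (a,b)_∞ = -1.
v=3: a=3^3·(≡2), b=3^2·(≡2) mod 3; (2|3)=-1, (2|3)=-1; (−1)^{3·2·1}·(-1)^2·(-1)^3 = -1.
|Ram(-4845, -13)| = 4, even; anisotropic at {2, 3, 5, ∞}.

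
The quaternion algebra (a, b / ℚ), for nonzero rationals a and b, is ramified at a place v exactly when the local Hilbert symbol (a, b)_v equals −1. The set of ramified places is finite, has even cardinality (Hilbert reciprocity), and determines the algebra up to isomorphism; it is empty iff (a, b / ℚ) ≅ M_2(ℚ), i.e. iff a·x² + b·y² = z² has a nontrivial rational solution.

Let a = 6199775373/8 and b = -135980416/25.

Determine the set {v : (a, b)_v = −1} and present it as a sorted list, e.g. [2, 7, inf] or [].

[3, 13]

Mod squares: a ≡ 2346, b ≡ -2124694. Check v ∈ {∞, 2, 3, 5, 11, 13, 17, 19, 23}.
v=11: a=11^4·(≡1), b=11^1·(≡7) mod 11; (1|11)=+1, (7|11)=-1; (−1)^{4·1·5}·(+1)^1·(-1)^4 = +1.
v=5: a=5^0·(≡1), b=5^-2·(≡4) mod 5; (1|5)=+1, (4|5)=+1; (−1)^{0·-2·2}·(+1)^-2·(+1)^0 = +1.
v=∞: 2346 > 0 and -2124694 < 0  ⇒  (a,b)_∞ = +1.
v=17: a=17^1·(≡2), b=17^1·(≡16) mod 17; (2|17)=+1, (16|17)=+1; (−1)^{1·1·8}·(+1)^1·(+1)^1 = +1.
v=13: a=13^0·(≡8), b=13^1·(≡11) mod 13; (8|13)=-1, (11|13)=-1; (−1)^{0·1·6}·(-1)^1·(-1)^0 = -1.
v=3: a=3^1·(≡2), b=3^0·(≡2) mod 3; (2|3)=-1, (2|3)=-1; (−1)^{1·0·1}·(-1)^0·(-1)^1 = -1.
v=2: v_2(a)=-3, v_2(b)=7; units ≡ 5, 5 (mod 8); ε·ε+αω+βω = 0·0+-3·1+7·1 ≡ 0  ⇒  (a,b)_2 = +1.
v=19: a=19^2·(≡5), b=19^1·(≡3) mod 19; (5|19)=+1, (3|19)=-1; (−1)^{2·1·9}·(+1)^1·(-1)^2 = +1.
v=23: a=23^1·(≡15), b=23^1·(≡2) mod 23; (15|23)=-1, (2|23)=+1; (−1)^{1·1·11}·(-1)^1·(+1)^1 = +1.
Ram(2346, -2124694) = {3, 13}; no ℚ_3-point on the conic.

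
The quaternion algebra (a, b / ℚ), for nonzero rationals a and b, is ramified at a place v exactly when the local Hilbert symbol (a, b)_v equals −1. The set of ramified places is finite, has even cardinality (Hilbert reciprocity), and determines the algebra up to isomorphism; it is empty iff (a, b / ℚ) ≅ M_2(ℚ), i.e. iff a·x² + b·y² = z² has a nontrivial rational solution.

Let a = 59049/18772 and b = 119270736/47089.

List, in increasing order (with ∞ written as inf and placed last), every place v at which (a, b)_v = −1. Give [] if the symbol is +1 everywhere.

(a, b) ≡ (13, 29) mod (ℚ^×)²; places V = {2, 3, 7, 13, 19, 29, 31, ∞}.
(a,b)_13: α=-1, u≡3; β=4, v≡1 (mod 13); (3|13)=+1, (1|13)=+1; sign (−1)^0·+1^4·+1^-1 = +1.
(a,b)_7: α=0, u≡5; β=-2, v≡2 (mod 7); (5|7)=-1, (2|7)=+1; sign (−1)^0·-1^-2·+1^0 = +1.
(a,b)_∞: sgn(13)=+, sgn(29)=+, so +1.
(a,b)_2: α=-2, β=4; u≡5, v≡5 (mod 8); ε(u)ε(v)=0·0, αω(v)=-2·1, βω(u)=4·1; sum ≡ 0  ⇒  +1.
(a,b)_31: α=0, u≡27; β=-2, v≡26 (mod 31); (27|31)=-1, (26|31)=-1; sign (−1)^0·-1^-2·-1^0 = +1.
(a,b)_19: α=-2, u≡12; β=0, v≡14 (mod 19); (12|19)=-1, (14|19)=-1; sign (−1)^0·-1^0·-1^-2 = +1.
(a,b)_3: α=10, u≡1; β=2, v≡2 (mod 3); (1|3)=+1, (2|3)=-1; sign (−1)^0·+1^2·-1^10 = +1.
(a,b)_29: α=0, u≡7; β=1, v≡16 (mod 29); (7|29)=+1, (16|29)=+1; sign (−1)^0·+1^1·+1^0 = +1.
Every local symbol is +1, so the conic 13·x² + 29·y² = z² has ℚ_v-points for all v and hence a ℚ-point; (a, b / ℚ) ≅ M_2(ℚ).

[]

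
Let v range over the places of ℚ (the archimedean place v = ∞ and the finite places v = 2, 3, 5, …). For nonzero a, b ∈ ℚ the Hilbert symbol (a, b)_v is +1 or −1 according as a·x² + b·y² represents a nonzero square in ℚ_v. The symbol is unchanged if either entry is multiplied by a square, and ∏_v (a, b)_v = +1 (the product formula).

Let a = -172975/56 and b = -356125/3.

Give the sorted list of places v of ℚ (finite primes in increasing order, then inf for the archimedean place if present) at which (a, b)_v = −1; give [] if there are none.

[11, 17, 37, inf]

Mod squares: a ≡ -96866, b ≡ -42735. Check v ∈ {∞, 2, 3, 5, 7, 11, 17, 37}.
v=17: a=17^1·(≡5), b=17^0·(≡14) mod 17; (5|17)=-1, (14|17)=-1; (−1)^{1·0·8}·(-1)^0·(-1)^1 = -1.
v=37: a=37^1·(≡11), b=37^1·(≡23) mod 37; (11|37)=+1, (23|37)=-1; (−1)^{1·1·18}·(+1)^1·(-1)^1 = -1.
v=3: a=3^0·(≡1), b=3^-1·(≡2) mod 3; (1|3)=+1, (2|3)=-1; (−1)^{0·-1·1}·(+1)^-1·(-1)^0 = +1.
v=5: a=5^2·(≡1), b=5^3·(≡2) mod 5; (1|5)=+1, (2|5)=-1; (−1)^{2·3·2}·(+1)^3·(-1)^2 = +1.
v=11: a=11^1·(≡5), b=11^1·(≡3) mod 11; (5|11)=+1, (3|11)=+1; (−1)^{1·1·5}·(+1)^1·(+1)^1 = -1.
v=7: a=7^-1·(≡2), b=7^1·(≡5) mod 7; (2|7)=+1, (5|7)=-1; (−1)^{-1·1·3}·(+1)^1·(-1)^-1 = +1.
v=∞: -96866 < 0 and -42735 < 0  ⇒  (a,b)_∞ = -1.
v=2: v_2(a)=-3, v_2(b)=0; units ≡ 7, 1 (mod 8); ε·ε+αω+βω = 1·0+-3·0+0·0 ≡ 0  ⇒  (a,b)_2 = +1.
|Ram(-96866, -42735)| = 4, even; anisotropic at {11, 17, 37, ∞}.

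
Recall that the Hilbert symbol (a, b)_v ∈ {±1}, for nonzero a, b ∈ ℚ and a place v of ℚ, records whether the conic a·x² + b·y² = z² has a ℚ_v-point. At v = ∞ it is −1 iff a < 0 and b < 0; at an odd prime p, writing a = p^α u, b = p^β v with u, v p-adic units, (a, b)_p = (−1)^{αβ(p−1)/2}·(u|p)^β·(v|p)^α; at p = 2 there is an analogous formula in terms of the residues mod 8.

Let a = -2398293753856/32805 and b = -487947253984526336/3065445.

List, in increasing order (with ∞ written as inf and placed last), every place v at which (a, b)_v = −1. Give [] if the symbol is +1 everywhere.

[2, 7, 13, inf]

Mod squares: a ≡ -20930, b ≡ -230230. Check v ∈ {∞, 2, 3, 5, 7, 11, 13, 17, 23, 29}.
v=3: a=3^-8·(≡1), b=3^-6·(≡2) mod 3; (1|3)=+1, (2|3)=-1; (−1)^{-8·-6·1}·(+1)^-6·(-1)^-8 = +1.
v=∞: -20930 < 0 and -230230 < 0  ⇒  (a,b)_∞ = -1.
v=7: a=7^1·(≡5), b=7^1·(≡3) mod 7; (5|7)=-1, (3|7)=-1; (−1)^{1·1·3}·(-1)^1·(-1)^1 = -1.
v=23: a=23^1·(≡14), b=23^1·(≡16) mod 23; (14|23)=-1, (16|23)=+1; (−1)^{1·1·11}·(-1)^1·(+1)^1 = +1.
v=13: a=13^1·(≡11), b=13^1·(≡1) mod 13; (11|13)=-1, (1|13)=+1; (−1)^{1·1·6}·(-1)^1·(+1)^1 = -1.
v=11: a=11^2·(≡3), b=11^3·(≡5) mod 11; (3|11)=+1, (5|11)=+1; (−1)^{2·3·5}·(+1)^3·(+1)^2 = +1.
v=29: a=29^0·(≡11), b=29^-2·(≡20) mod 29; (11|29)=-1, (20|29)=+1; (−1)^{0·-2·14}·(-1)^-2·(+1)^0 = +1.
v=5: a=5^-1·(≡4), b=5^-1·(≡1) mod 5; (4|5)=+1, (1|5)=+1; (−1)^{-1·-1·2}·(+1)^-1·(+1)^-1 = +1.
v=17: a=17^2·(≡14), b=17^4·(≡4) mod 17; (14|17)=-1, (4|17)=+1; (−1)^{2·4·8}·(-1)^4·(+1)^2 = +1.
v=2: v_2(a)=15, v_2(b)=21; units ≡ 7, 5 (mod 8); ε·ε+αω+βω = 1·0+15·1+21·0 ≡ 1  ⇒  (a,b)_2 = -1.
|Ram(-20930, -230230)| = 4, even; anisotropic at {2, 7, 13, ∞}.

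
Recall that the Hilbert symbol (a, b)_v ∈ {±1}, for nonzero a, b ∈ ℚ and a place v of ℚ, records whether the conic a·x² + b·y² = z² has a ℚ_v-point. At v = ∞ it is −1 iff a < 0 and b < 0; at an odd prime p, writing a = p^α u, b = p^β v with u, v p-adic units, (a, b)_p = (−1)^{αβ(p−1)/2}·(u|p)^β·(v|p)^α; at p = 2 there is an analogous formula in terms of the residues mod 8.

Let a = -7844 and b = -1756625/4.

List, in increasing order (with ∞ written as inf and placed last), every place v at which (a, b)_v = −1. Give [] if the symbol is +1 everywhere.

Mod squares: a ≡ -1961, b ≡ -70265. Check v ∈ {∞, 2, 5, 13, 23, 37, 47, 53}.
v=47: a=47^0·(≡5), b=47^1·(≡21) mod 47; (5|47)=-1, (21|47)=+1; (−1)^{0·1·23}·(-1)^1·(+1)^0 = -1.
v=2: v_2(a)=2, v_2(b)=-2; units ≡ 7, 7 (mod 8); ε·ε+αω+βω = 1·1+2·0+-2·0 ≡ 1  ⇒  (a,b)_2 = -1.
v=53: a=53^1·(≡11), b=53^0·(≡15) mod 53; (11|53)=+1, (15|53)=+1; (−1)^{1·0·26}·(+1)^0·(+1)^1 = +1.
v=37: a=37^1·(≡10), b=37^0·(≡6) mod 37; (10|37)=+1, (6|37)=-1; (−1)^{1·0·18}·(+1)^0·(-1)^1 = -1.
v=∞: -1961 < 0 and -70265 < 0  ⇒  (a,b)_∞ = -1.
v=5: a=5^0·(≡1), b=5^3·(≡3) mod 5; (1|5)=+1, (3|5)=-1; (−1)^{0·3·2}·(+1)^3·(-1)^0 = +1.
v=13: a=13^0·(≡8), b=13^1·(≡9) mod 13; (8|13)=-1, (9|13)=+1; (−1)^{0·1·6}·(-1)^1·(+1)^0 = -1.
v=23: a=23^0·(≡22), b=23^1·(≡2) mod 23; (22|23)=-1, (2|23)=+1; (−1)^{0·1·11}·(-1)^1·(+1)^0 = -1.
(-1961, -70265 / ℚ) ramifies at {2, 13, 23, 37, 47, ∞}: a division algebra.

[2, 13, 23, 37, 47, inf]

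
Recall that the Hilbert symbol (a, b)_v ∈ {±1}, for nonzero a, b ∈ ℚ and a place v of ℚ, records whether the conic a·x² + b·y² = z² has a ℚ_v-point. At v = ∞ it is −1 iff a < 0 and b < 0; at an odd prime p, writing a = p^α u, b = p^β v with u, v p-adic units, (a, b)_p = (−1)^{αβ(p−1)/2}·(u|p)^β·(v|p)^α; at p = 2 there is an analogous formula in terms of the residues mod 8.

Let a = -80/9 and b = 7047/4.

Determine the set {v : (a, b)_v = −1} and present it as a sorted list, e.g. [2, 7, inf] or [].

[2, 5]

(a, b) ≡ (-5, 87) mod (ℚ^×)²; places V = {2, 3, 5, 29, ∞}.
(a,b)_3: α=-2, u≡1; β=5, v≡2 (mod 3); (1|3)=+1, (2|3)=-1; sign (−1)^0·+1^5·-1^-2 = +1.
(a,b)_2: α=4, β=-2; u≡3, v≡7 (mod 8); ε(u)ε(v)=1·1, αω(v)=4·0, βω(u)=-2·1; sum ≡ 1  ⇒  -1.
(a,b)_5: α=1, u≡1; β=0, v≡3 (mod 5); (1|5)=+1, (3|5)=-1; sign (−1)^0·+1^0·-1^1 = -1.
(a,b)_29: α=0, u≡4; β=1, v≡10 (mod 29); (4|29)=+1, (10|29)=-1; sign (−1)^0·+1^1·-1^0 = +1.
(a,b)_∞: sgn(-5)=−, sgn(87)=+, so +1.
(-5, 87 / ℚ) ramifies at {2, 5}: a division algebra.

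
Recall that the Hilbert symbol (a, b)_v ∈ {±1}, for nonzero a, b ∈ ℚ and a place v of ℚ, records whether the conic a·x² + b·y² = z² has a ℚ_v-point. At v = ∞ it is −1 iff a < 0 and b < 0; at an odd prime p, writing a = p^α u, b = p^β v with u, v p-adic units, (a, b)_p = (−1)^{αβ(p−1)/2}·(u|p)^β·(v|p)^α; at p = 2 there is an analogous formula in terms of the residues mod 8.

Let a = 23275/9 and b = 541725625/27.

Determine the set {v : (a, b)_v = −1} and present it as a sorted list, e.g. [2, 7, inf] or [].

(a, b) ≡ (19, 3) mod (ℚ^×)²; places V = {2, 3, 5, 7, 19, ∞}.
(a,b)_19: α=1, u≡1; β=2, v≡3 (mod 19); (1|19)=+1, (3|19)=-1; sign (−1)^0·+1^2·-1^1 = -1.
(a,b)_∞: sgn(19)=+, sgn(3)=+, so +1.
(a,b)_7: α=2, u≡3; β=4, v≡6 (mod 7); (3|7)=-1, (6|7)=-1; sign (−1)^0·-1^4·-1^2 = +1.
(a,b)_3: α=-2, u≡1; β=-3, v≡1 (mod 3); (1|3)=+1, (1|3)=+1; sign (−1)^0·+1^-3·+1^-2 = +1.
(a,b)_5: α=2, u≡4; β=4, v≡3 (mod 5); (4|5)=+1, (3|5)=-1; sign (−1)^0·+1^4·-1^2 = +1.
(a,b)_2: α=0, β=0; u≡3, v≡3 (mod 8); ε(u)ε(v)=1·1, αω(v)=0·1, βω(u)=0·1; sum ≡ 1  ⇒  -1.
Ram(19, 3) = {2, 19}; no ℚ_2-point on the conic.

[2, 19]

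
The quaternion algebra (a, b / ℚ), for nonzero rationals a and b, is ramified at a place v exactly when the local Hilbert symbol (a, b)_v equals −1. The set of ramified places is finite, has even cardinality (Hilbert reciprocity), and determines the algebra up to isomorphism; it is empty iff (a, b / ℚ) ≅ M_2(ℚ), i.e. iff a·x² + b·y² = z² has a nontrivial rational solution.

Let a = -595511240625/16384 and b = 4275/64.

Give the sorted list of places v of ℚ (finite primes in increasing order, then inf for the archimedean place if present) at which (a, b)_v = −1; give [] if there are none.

Mod squares: a ≡ -665, b ≡ 19. Check v ∈ {∞, 2, 3, 5, 7, 19}.
v=7: a=7^3·(≡3), b=7^0·(≡5) mod 7; (3|7)=-1, (5|7)=-1; (−1)^{3·0·3}·(-1)^0·(-1)^3 = -1.
v=19: a=19^3·(≡2), b=19^1·(≡5) mod 19; (2|19)=-1, (5|19)=+1; (−1)^{3·1·9}·(-1)^1·(+1)^3 = +1.
v=2: v_2(a)=-14, v_2(b)=-6; units ≡ 7, 3 (mod 8); ε·ε+αω+βω = 1·1+-14·1+-6·0 ≡ 1  ⇒  (a,b)_2 = -1.
v=5: a=5^5·(≡2), b=5^2·(≡4) mod 5; (2|5)=-1, (4|5)=+1; (−1)^{5·2·2}·(-1)^2·(+1)^5 = +1.
v=3: a=3^4·(≡1), b=3^2·(≡1) mod 3; (1|3)=+1, (1|3)=+1; (−1)^{4·2·1}·(+1)^2·(+1)^4 = +1.
v=∞: -665 < 0 and 19 > 0  ⇒  (a,b)_∞ = +1.
(-665, 19 / ℚ) ramifies at {2, 7}: a division algebra.

[2, 7]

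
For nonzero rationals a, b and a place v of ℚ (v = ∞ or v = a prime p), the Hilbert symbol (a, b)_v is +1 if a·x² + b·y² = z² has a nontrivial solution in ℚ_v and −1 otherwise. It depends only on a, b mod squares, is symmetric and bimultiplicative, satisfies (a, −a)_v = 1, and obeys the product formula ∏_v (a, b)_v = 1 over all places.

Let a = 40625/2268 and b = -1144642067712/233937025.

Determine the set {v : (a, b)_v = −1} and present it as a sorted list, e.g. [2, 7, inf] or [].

(a, b) ≡ (455, -7293) mod (ℚ^×)²; places V = {2, 3, 5, 7, 11, 13, 17, 19, 23, 29, ∞}.
(a,b)_5: α=5, u≡1; β=-2, v≡3 (mod 5); (1|5)=+1, (3|5)=-1; sign (−1)^0·+1^-2·-1^5 = -1.
(a,b)_17: α=0, u≡9; β=1, v≡8 (mod 17); (9|17)=+1, (8|17)=+1; sign (−1)^0·+1^1·+1^0 = +1.
(a,b)_29: α=0, u≡9; β=2, v≡10 (mod 29); (9|29)=+1, (10|29)=-1; sign (−1)^0·+1^2·-1^0 = +1.
(a,b)_7: α=-1, u≡2; β=-2, v≡4 (mod 7); (2|7)=+1, (4|7)=+1; sign (−1)^0·+1^-2·+1^-1 = +1.
(a,b)_11: α=0, u≡1; β=1, v≡10 (mod 11); (1|11)=+1, (10|11)=-1; sign (−1)^0·+1^1·-1^0 = +1.
(a,b)_2: α=-2, β=8; u≡7, v≡3 (mod 8); ε(u)ε(v)=1·1, αω(v)=-2·1, βω(u)=8·0; sum ≡ 1  ⇒  -1.
(a,b)_13: α=1, u≡3; β=1, v≡2 (mod 13); (3|13)=+1, (2|13)=-1; sign (−1)^0·+1^1·-1^1 = -1.
(a,b)_3: α=-4, u≡2; β=7, v≡2 (mod 3); (2|3)=-1, (2|3)=-1; sign (−1)^0·-1^7·-1^-4 = -1.
(a,b)_19: α=0, u≡14; β=-2, v≡3 (mod 19); (14|19)=-1, (3|19)=-1; sign (−1)^0·-1^-2·-1^0 = +1.
(a,b)_∞: sgn(455)=+, sgn(-7293)=−, so +1.
(a,b)_23: α=0, u≡12; β=-2, v≡10 (mod 23); (12|23)=+1, (10|23)=-1; sign (−1)^0·+1^-2·-1^0 = +1.
(455, -7293 / ℚ) ramifies at {2, 3, 5, 13}: a division algebra.

[2, 3, 5, 13]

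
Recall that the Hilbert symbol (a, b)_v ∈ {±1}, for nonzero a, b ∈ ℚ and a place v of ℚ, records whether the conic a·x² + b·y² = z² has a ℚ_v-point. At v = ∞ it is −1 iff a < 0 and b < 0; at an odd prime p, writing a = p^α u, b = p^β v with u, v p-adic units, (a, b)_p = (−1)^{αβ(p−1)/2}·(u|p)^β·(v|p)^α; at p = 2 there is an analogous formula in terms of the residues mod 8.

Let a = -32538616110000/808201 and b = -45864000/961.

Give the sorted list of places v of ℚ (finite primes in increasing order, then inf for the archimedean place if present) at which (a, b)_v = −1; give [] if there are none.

Mod squares: a ≡ -11, b ≡ -65. Check v ∈ {∞, 2, 3, 5, 7, 11, 13, 29, 31}.
v=2: v_2(a)=4, v_2(b)=6; units ≡ 5, 7 (mod 8); ε·ε+αω+βω = 0·1+4·0+6·1 ≡ 0  ⇒  (a,b)_2 = +1.
v=31: a=31^-2·(≡16), b=31^-2·(≡4) mod 31; (16|31)=+1, (4|31)=+1; (−1)^{-2·-2·15}·(+1)^-2·(+1)^-2 = +1.
v=7: a=7^4·(≡6), b=7^2·(≡6) mod 7; (6|7)=-1, (6|7)=-1; (−1)^{4·2·3}·(-1)^2·(-1)^4 = +1.
v=13: a=13^2·(≡7), b=13^1·(≡8) mod 13; (7|13)=-1, (8|13)=-1; (−1)^{2·1·6}·(-1)^1·(-1)^2 = -1.
v=5: a=5^4·(≡4), b=5^3·(≡3) mod 5; (4|5)=+1, (3|5)=-1; (−1)^{4·3·2}·(+1)^3·(-1)^4 = +1.
v=3: a=3^6·(≡1), b=3^2·(≡1) mod 3; (1|3)=+1, (1|3)=+1; (−1)^{6·2·1}·(+1)^2·(+1)^6 = +1.
v=∞: -11 < 0 and -65 < 0  ⇒  (a,b)_∞ = -1.
v=11: a=11^1·(≡7), b=11^0·(≡4) mod 11; (7|11)=-1, (4|11)=+1; (−1)^{1·0·5}·(-1)^0·(+1)^1 = +1.
v=29: a=29^-2·(≡26), b=29^0·(≡20) mod 29; (26|29)=-1, (20|29)=+1; (−1)^{-2·0·14}·(-1)^0·(+1)^-2 = +1.
|Ram(-11, -65)| = 2, even; anisotropic at {13, ∞}.

[13, inf]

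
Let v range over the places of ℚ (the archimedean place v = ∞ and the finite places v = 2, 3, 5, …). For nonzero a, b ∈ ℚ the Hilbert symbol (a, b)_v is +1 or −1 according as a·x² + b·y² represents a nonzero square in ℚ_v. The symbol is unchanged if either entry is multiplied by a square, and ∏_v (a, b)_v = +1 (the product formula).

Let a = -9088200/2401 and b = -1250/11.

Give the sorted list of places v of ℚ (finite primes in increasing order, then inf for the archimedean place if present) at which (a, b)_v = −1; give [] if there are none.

[2, 3, 17, inf]

Mod squares: a ≡ -1122, b ≡ -22. Check v ∈ {∞, 2, 3, 5, 7, 11, 17}.
v=2: v_2(a)=3, v_2(b)=1; units ≡ 7, 5 (mod 8); ε·ε+αω+βω = 1·0+3·1+1·0 ≡ 1  ⇒  (a,b)_2 = -1.
v=3: a=3^5·(≡1), b=3^0·(≡2) mod 3; (1|3)=+1, (2|3)=-1; (−1)^{5·0·1}·(+1)^0·(-1)^5 = -1.
v=11: a=11^1·(≡7), b=11^-1·(≡4) mod 11; (7|11)=-1, (4|11)=+1; (−1)^{1·-1·5}·(-1)^-1·(+1)^1 = +1.
v=7: a=7^-4·(≡5), b=7^0·(≡6) mod 7; (5|7)=-1, (6|7)=-1; (−1)^{-4·0·3}·(-1)^0·(-1)^-4 = +1.
v=∞: -1122 < 0 and -22 < 0  ⇒  (a,b)_∞ = -1.
v=17: a=17^1·(≡4), b=17^0·(≡10) mod 17; (4|17)=+1, (10|17)=-1; (−1)^{1·0·8}·(+1)^0·(-1)^1 = -1.
v=5: a=5^2·(≡2), b=5^4·(≡3) mod 5; (2|5)=-1, (3|5)=-1; (−1)^{2·4·2}·(-1)^4·(-1)^2 = +1.
Ram(-1122, -22) = {2, 3, 17, ∞}; no ℚ_2-point on the conic.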